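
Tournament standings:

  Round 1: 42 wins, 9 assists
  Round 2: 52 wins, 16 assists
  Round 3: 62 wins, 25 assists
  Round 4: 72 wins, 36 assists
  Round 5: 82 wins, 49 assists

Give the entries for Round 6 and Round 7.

Wins — +10 each step: 42, 52, 62, 72, 82 → 92 → 102.
Assists: perfect squares: 3², 4², 5², …, so 9, 16, 25, 36, 49 → 64 → 81.
Putting the parts together: 92 wins, 64 assists and then 102 wins, 81 assists.

92 wins, 64 assists; 102 wins, 81 assists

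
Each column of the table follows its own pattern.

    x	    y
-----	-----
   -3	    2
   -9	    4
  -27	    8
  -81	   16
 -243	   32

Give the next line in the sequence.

-729  64

Column x: -3, -9, -27, -81, -243 → -729 (×3 each step).
Column y: 2, 4, 8, 16, 32 → 64 (×2 each step).
Putting it together: -729  64.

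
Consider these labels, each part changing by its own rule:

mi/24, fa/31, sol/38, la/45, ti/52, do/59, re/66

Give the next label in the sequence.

mi/73

For the note, runs through the solfège scale do→ti: mi, fa, sol, la, ti, do, re → mi.
For the second component, +7 each step: 24, 31, 38, 45, 52, 59, 66 → 73.
So the next label is mi/73.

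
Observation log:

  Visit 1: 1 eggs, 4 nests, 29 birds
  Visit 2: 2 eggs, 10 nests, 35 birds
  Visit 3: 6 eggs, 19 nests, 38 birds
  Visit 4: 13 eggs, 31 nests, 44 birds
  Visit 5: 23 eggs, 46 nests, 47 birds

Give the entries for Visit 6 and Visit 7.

36 eggs, 64 nests, 53 birds; 52 eggs, 85 nests, 56 birds

Eggs: 1, 2, 6, 13, 23 → 36 → 52 (differences are 1, 4, 7, … (increasing by 3 each time)).
Nests goes 4, 10, 19, 31, 46 → 64 → 85 (differences are 6, 9, 12, … (increasing by 3 each time)).
Birds goes 29, 35, 38, 44, 47 → 53 → 56 (alternating steps +6, +3, +6, +3, …).
Putting the parts together: 36 eggs, 64 nests, 53 birds and then 52 eggs, 85 nests, 56 birds.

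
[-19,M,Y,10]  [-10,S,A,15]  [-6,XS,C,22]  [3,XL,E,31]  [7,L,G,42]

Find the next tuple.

[16,M,I,55]

First component: alternating steps +9, +4, +9, +4, …; -19, -10, -6, 3, 7 → 16.
For the size, runs backward through clothing sizes XS→XL: M, S, XS, XL, L → M.
Letter goes Y, A, C, E, G → I (letters move forward 2 places in the alphabet, wrapping Z→A).
Fourth component: differences are 5, 7, 9, … (increasing by 2 each time); 10, 15, 22, 31, 42 → 55.
Putting it together: [16,M,I,55].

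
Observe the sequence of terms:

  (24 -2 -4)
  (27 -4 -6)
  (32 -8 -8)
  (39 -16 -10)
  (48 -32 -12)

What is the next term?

For the first part, differences are 3, 5, 7, … (increasing by 2 each time): 24, 27, 32, 39, 48 → 59.
Second part: -2, -4, -8, -16, -32 → -64 (×2 each step).
Third part goes -4, -6, -8, -10, -12 → -14 (−2 each step).
Combining the parts gives (59 -64 -14).

(59 -64 -14)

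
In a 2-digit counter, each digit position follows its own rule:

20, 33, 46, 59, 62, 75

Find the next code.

First digit goes 2, 3, 4, 5, 6, 7 → 8 (+1 each step, mod 10).
Second digit: +3 each step, mod 10, so 0, 3, 6, 9, 2, 5 → 8.
Putting it together: 88.

88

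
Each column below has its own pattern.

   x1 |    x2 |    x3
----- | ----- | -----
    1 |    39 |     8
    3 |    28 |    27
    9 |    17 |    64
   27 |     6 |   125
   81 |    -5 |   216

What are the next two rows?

Column x1: 1, 3, 9, 27, 81 → 243 → 729 (×3 each step).
Column x2: −11 each step; 39, 28, 17, 6, -5 → -16 → -27.
For the column x3, perfect cubes: 2³, 3³, 4³, …: 8, 27, 64, 125, 216 → 343 → 512.
So the next two rows are 243  -16  343 and 729  -27  512.

243  -16  343; 729  -27  512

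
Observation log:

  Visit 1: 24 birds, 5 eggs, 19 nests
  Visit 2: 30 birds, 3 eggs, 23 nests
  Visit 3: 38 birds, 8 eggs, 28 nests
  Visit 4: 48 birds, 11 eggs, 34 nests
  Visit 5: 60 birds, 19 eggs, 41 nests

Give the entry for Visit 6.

74 birds, 30 eggs, 49 nests

Birds: 24, 30, 38, 48, 60 → 74 (differences are 6, 8, 10, … (increasing by 2 each time)).
Eggs goes 5, 3, 8, 11, 19 → 30 (each term is the sum of the two before it).
Nests: differences are 4, 5, 6, … (increasing by 1 each time); 19, 23, 28, 34, 41 → 49.
Combining the parts gives 74 birds, 30 eggs, 49 nests.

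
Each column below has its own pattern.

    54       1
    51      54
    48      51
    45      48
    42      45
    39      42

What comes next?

36  39

First component: −3 each step; 54, 51, 48, 45, 42, 39 → 36.
Second component goes 1, 54, 51, 48, 45, 42 → 39 (always the previous value of the first component).
So the next row is 36  39.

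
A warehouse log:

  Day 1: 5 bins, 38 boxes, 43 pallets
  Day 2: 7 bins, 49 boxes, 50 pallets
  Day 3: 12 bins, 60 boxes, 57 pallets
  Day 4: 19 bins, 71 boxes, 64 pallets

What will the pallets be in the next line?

Pallets goes 43, 50, 57, 64 → 71 (+7 each step).

71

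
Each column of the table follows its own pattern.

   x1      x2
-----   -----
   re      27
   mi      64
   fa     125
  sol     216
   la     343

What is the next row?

Column x1: runs through the solfège scale do→ti; re, mi, fa, sol, la → ti.
Column x2: perfect cubes: 3³, 4³, 5³, …; 27, 64, 125, 216, 343 → 512.
So the next row is ti  512.

ti  512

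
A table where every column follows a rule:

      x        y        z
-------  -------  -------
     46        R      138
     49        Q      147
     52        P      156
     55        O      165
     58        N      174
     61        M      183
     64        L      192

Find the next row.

Column x: +3 each step; 46, 49, 52, 55, 58, 61, 64 → 67.
Column y: letters move back 1 place in the alphabet; R, Q, P, O, N, M, L → K.
Column z: always 3 × the column x; 138, 147, 156, 165, 174, 183, 192 → 201.
Combining the parts gives 67  K  201.

67  K  201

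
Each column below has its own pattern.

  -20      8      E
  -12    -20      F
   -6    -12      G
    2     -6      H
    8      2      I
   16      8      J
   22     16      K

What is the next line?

30  22  L

For the first component, alternating steps +8, +6, +8, +6, …: -20, -12, -6, 2, 8, 16, 22 → 30.
Second component: always the previous value of the first component; 8, -20, -12, -6, 2, 8, 16 → 22.
Letter goes E, F, G, H, I, J, K → L (letters move forward 1 place in the alphabet).
So the next line is 30  22  L.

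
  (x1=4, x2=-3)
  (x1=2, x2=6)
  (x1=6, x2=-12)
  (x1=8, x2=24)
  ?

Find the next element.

(x1=14, x2=-48)

For the x1, each term is the sum of the two before it: 4, 2, 6, 8 → 14.
X2: -3, 6, -12, 24 → -48 (×(-2) each step).
Putting it together: (x1=14, x2=-48).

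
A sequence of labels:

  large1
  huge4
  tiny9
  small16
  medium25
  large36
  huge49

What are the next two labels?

tiny64, small81

Size: repeats large → huge → tiny → small → medium; large, huge, tiny, small, medium, large, huge → tiny → small.
Second component: perfect squares: 1², 2², 3², …, so 1, 4, 9, 16, 25, 36, 49 → 64 → 81.
Putting the parts together: tiny64 and then small81.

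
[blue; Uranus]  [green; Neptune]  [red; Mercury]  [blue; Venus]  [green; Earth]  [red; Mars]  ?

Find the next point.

Colour: repeats blue → green → red; blue, green, red, blue, green, red → blue.
For the planet, runs through the planets Mercury→Neptune: Uranus, Neptune, Mercury, Venus, Earth, Mars → Jupiter.
Putting it together: [blue; Jupiter].

[blue; Jupiter]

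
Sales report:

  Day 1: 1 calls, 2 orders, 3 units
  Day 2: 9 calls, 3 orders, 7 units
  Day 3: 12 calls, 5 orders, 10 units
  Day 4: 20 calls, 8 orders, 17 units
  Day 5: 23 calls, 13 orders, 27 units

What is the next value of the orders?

21

For the calls, alternating steps +8, +3, +8, +3, …: 1, 9, 12, 20, 23 → 31.
Orders: each term is the sum of the two before it, so 2, 3, 5, 8, 13 → 21.
Units: 3, 7, 10, 17, 27 → 44 (each term is the sum of the two before it).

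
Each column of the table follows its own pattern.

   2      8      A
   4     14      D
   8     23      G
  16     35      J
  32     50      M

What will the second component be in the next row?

68

First component: 2, 4, 8, 16, 32 → 64 (×2 each step).
Second component: 8, 14, 23, 35, 50 → 68 (differences are 6, 9, 12, … (increasing by 3 each time)).
Letter: letters move forward 3 places in the alphabet, so A, D, G, J, M → P.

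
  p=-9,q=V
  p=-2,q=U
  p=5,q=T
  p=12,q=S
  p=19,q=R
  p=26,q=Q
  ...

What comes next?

p=33,q=P

P goes -9, -2, 5, 12, 19, 26 → 33 (+7 each step).
Q: V, U, T, S, R, Q → P (letters move back 1 place in the alphabet).
Putting it together: p=33,q=P.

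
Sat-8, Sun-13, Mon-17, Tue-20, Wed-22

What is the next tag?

Day — runs through the weekdays Mon→Sun: Sat, Sun, Mon, Tue, Wed → Thu.
Second component goes 8, 13, 17, 20, 22 → 23 (differences are 5, 4, 3, … (decreasing by 1 each time)).
Combining the parts gives Thu-23.

Thu-23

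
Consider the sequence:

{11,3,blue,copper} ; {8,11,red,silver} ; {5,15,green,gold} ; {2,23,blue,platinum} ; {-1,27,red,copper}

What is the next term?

{-4,35,green,silver}

First part: −3 each step; 11, 8, 5, 2, -1 → -4.
For the second part, alternating steps +8, +4, +8, +4, …: 3, 11, 15, 23, 27 → 35.
Colour: repeats blue → red → green, so blue, red, green, blue, red → green.
Metal: repeats copper → silver → gold → platinum; copper, silver, gold, platinum, copper → silver.
Combining the parts gives {-4,35,green,silver}.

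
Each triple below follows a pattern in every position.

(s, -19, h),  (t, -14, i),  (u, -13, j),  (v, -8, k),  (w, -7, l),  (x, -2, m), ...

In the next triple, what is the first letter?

First letter: letters move forward 1 place in the alphabet, so s, t, u, v, w, x → y.

y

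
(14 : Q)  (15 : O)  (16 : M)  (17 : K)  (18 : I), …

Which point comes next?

(19 : G)

For the first component, +1 each step: 14, 15, 16, 17, 18 → 19.
Letter: Q, O, M, K, I → G (letters move back 2 places in the alphabet).
Combining the parts gives (19 : G).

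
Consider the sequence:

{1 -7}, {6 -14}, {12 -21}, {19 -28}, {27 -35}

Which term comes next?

{36 -42}

For the first coordinate, differences are 5, 6, 7, … (increasing by 1 each time): 1, 6, 12, 19, 27 → 36.
Second coordinate — −7 each step: -7, -14, -21, -28, -35 → -42.
Putting it together: {36 -42}.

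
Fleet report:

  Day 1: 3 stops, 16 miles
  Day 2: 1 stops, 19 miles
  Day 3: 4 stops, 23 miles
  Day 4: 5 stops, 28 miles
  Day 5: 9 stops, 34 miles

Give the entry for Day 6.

14 stops, 41 miles

Stops: each term is the sum of the two before it, so 3, 1, 4, 5, 9 → 14.
For the miles, differences are 3, 4, 5, … (increasing by 1 each time): 16, 19, 23, 28, 34 → 41.
Putting it together: 14 stops, 41 miles.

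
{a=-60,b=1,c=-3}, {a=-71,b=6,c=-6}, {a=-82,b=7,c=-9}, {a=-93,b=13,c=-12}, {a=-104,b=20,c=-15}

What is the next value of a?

A — −11 each step: -60, -71, -82, -93, -104 → -115.
B: each term is the sum of the two before it, so 1, 6, 7, 13, 20 → 33.
For the c, −3 each step: -3, -6, -9, -12, -15 → -18.

-115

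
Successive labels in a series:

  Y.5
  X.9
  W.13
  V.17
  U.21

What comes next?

Letter — letters move back 1 place in the alphabet: Y, X, W, V, U → T.
Second component — +4 each step: 5, 9, 13, 17, 21 → 25.
So the next label is T.25.

T.25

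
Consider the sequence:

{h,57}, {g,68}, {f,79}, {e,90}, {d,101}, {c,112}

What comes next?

{b,123}

Letter goes h, g, f, e, d, c → b (letters move back 1 place in the alphabet).
Second part: +11 each step, so 57, 68, 79, 90, 101, 112 → 123.
So the next term is {b,123}.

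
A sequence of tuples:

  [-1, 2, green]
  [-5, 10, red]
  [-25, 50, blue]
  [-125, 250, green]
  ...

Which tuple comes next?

[-625, 1250, red]

First component goes -1, -5, -25, -125 → -625 (×5 each step).
Second component: ×5 each step, so 2, 10, 50, 250 → 1250.
Colour: repeats green → red → blue, so green, red, blue, green → red.
So the next tuple is [-625, 1250, red].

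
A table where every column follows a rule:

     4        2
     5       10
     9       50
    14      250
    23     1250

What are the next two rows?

37  6250; 60  31250

First component — each term is the sum of the two before it: 4, 5, 9, 14, 23 → 37 → 60.
Second component: ×5 each step; 2, 10, 50, 250, 1250 → 6250 → 31250.
Putting the parts together: 37  6250 and then 60  31250.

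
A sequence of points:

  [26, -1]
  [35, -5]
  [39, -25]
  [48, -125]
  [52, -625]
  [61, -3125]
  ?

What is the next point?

[65, -15625]

First entry: alternating steps +9, +4, +9, +4, …; 26, 35, 39, 48, 52, 61 → 65.
Second entry: -1, -5, -25, -125, -625, -3125 → -15625 (×5 each step).
Combining the parts gives [65, -15625].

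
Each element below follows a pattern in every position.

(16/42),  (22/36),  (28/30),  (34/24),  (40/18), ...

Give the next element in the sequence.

(46/12)

First part: +6 each step, so 16, 22, 28, 34, 40 → 46.
Second part: −6 each step, so 42, 36, 30, 24, 18 → 12.
Combining the parts gives (46/12).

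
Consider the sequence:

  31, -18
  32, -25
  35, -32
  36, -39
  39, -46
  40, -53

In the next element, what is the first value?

43

For the first value, alternating steps +1, +3, +1, +3, …: 31, 32, 35, 36, 39, 40 → 43.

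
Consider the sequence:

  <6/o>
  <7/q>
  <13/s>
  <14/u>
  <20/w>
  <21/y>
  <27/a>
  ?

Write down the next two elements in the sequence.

<28/c>, <34/e>

First slot: alternating steps +1, +6, +1, +6, …; 6, 7, 13, 14, 20, 21, 27 → 28 → 34.
Letter: o, q, s, u, w, y, a → c → e (letters move forward 2 places in the alphabet, wrapping Z→A).
Putting the parts together: <28/c> and then <34/e>.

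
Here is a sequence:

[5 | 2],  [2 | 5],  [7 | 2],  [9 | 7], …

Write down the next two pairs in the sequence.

[16 | 9], [25 | 16]

First coordinate goes 5, 2, 7, 9 → 16 → 25 (each term is the sum of the two before it).
Second coordinate goes 2, 5, 2, 7 → 9 → 16 (always the previous value of the first coordinate).
Putting the parts together: [16 | 9] and then [25 | 16].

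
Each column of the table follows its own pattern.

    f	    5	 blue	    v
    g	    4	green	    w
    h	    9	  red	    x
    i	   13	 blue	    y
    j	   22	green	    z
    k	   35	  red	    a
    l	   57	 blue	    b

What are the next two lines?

For the first letter, letters move forward 1 place in the alphabet: f, g, h, i, j, k, l → m → n.
For the second component, each term is the sum of the two before it: 5, 4, 9, 13, 22, 35, 57 → 92 → 149.
Colour: blue, green, red, blue, green, red, blue → green → red (repeats blue → green → red).
Second letter — letters move forward 1 place in the alphabet, wrapping Z→A: v, w, x, y, z, a, b → c → d.
Putting the parts together: m  92  green  c and then n  149  red  d.

m  92  green  c; n  149  red  d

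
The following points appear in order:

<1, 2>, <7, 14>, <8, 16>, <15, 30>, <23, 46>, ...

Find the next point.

<38, 76>

First value goes 1, 7, 8, 15, 23 → 38 (each term is the sum of the two before it).
Second value: always 2 × the first value, so 2, 14, 16, 30, 46 → 76.
Putting it together: <38, 76>.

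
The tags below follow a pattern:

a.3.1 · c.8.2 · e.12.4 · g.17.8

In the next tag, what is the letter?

i

Letter: letters move forward 2 places in the alphabet, so a, c, e, g → i.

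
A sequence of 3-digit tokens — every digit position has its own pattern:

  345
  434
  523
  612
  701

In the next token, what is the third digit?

0

Third digit: 5, 4, 3, 2, 1 → 0 (−1 each step, mod 10).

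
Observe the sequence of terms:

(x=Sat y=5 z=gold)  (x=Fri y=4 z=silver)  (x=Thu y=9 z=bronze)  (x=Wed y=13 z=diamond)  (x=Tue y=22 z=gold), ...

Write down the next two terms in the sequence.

X: runs backward through the weekdays Mon→Sun; Sat, Fri, Thu, Wed, Tue → Mon → Sun.
Y goes 5, 4, 9, 13, 22 → 35 → 57 (each term is the sum of the two before it).
Z — repeats gold → silver → bronze → diamond: gold, silver, bronze, diamond, gold → silver → bronze.
Putting the parts together: (x=Mon y=35 z=silver) and then (x=Sun y=57 z=bronze).

(x=Mon y=35 z=silver), (x=Sun y=57 z=bronze)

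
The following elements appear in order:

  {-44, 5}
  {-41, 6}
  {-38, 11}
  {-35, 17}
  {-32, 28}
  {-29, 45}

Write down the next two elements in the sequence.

First component: -44, -41, -38, -35, -32, -29 → -26 → -23 (+3 each step).
Second component: 5, 6, 11, 17, 28, 45 → 73 → 118 (each term is the sum of the two before it).
Putting the parts together: {-26, 73} and then {-23, 118}.

{-26, 73}, {-23, 118}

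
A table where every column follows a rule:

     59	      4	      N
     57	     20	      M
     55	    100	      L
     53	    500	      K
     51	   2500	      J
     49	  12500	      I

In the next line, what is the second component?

62500

Second component goes 4, 20, 100, 500, 2500, 12500 → 62500 (×5 each step).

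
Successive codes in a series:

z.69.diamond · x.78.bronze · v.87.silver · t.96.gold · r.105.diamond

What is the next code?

Letter: letters move back 2 places in the alphabet, so z, x, v, t, r → p.
For the second component, +9 each step: 69, 78, 87, 96, 105 → 114.
Rank goes diamond, bronze, silver, gold, diamond → bronze (repeats diamond → bronze → silver → gold).
Combining the parts gives p.114.bronze.

p.114.bronze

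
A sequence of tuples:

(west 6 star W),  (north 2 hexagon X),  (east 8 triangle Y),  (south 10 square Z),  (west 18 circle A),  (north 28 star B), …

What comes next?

(east 46 hexagon C)

Direction: repeats west → north → east → south, so west, north, east, south, west, north → east.
Second value: each term is the sum of the two before it, so 6, 2, 8, 10, 18, 28 → 46.
Shape — repeats star → hexagon → triangle → square → circle: star, hexagon, triangle, square, circle, star → hexagon.
Letter — letters move forward 1 place in the alphabet, wrapping Z→A: W, X, Y, Z, A, B → C.
Combining the parts gives (east 46 hexagon C).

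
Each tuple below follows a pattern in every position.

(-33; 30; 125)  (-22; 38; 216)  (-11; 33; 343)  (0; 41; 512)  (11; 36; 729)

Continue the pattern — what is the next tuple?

First coordinate — +11 each step: -33, -22, -11, 0, 11 → 22.
Second coordinate: alternating steps +8, −5, +8, −5, …, so 30, 38, 33, 41, 36 → 44.
For the third coordinate, perfect cubes: 5³, 6³, 7³, …: 125, 216, 343, 512, 729 → 1000.
Combining the parts gives (22; 44; 1000).

(22; 44; 1000)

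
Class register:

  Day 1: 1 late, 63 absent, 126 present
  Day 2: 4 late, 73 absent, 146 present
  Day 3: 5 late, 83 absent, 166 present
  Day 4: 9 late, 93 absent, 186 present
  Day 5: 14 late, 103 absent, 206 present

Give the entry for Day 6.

Late goes 1, 4, 5, 9, 14 → 23 (each term is the sum of the two before it).
Absent goes 63, 73, 83, 93, 103 → 113 (+10 each step).
Present — always 2 × the absent: 126, 146, 166, 186, 206 → 226.
So the next row is 23 late, 113 absent, 226 present.

23 late, 113 absent, 226 present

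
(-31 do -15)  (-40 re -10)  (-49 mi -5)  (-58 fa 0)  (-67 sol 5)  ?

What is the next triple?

(-76 la 10)

First part: -31, -40, -49, -58, -67 → -76 (−9 each step).
Note: runs through the solfège scale do→ti, so do, re, mi, fa, sol → la.
Third part: +5 each step; -15, -10, -5, 0, 5 → 10.
Combining the parts gives (-76 la 10).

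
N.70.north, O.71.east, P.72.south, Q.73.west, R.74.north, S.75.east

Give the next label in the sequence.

T.76.south

Letter: letters move forward 1 place in the alphabet, so N, O, P, Q, R, S → T.
Second component goes 70, 71, 72, 73, 74, 75 → 76 (+1 each step).
Direction goes north, east, south, west, north, east → south (repeats north → east → south → west).
So the next label is T.76.south.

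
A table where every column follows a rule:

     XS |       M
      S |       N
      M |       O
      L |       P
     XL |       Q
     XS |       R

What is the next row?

S  S

Size: repeats XS → S → M → L → XL, so XS, S, M, L, XL, XS → S.
Letter goes M, N, O, P, Q, R → S (letters move forward 1 place in the alphabet).
Combining the parts gives S  S.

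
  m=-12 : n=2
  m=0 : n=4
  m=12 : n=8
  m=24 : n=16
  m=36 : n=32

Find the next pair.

M — +12 each step: -12, 0, 12, 24, 36 → 48.
N: ×2 each step, so 2, 4, 8, 16, 32 → 64.
Putting it together: m=48 : n=64.

m=48 : n=64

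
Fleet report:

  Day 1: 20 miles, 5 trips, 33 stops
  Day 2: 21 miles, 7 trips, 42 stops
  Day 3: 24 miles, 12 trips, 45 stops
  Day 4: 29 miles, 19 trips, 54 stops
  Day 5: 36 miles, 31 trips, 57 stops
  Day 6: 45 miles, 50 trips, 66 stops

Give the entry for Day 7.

56 miles, 81 trips, 69 stops

Miles: differences are 1, 3, 5, … (increasing by 2 each time); 20, 21, 24, 29, 36, 45 → 56.
Trips: 5, 7, 12, 19, 31, 50 → 81 (each term is the sum of the two before it).
Stops — alternating steps +9, +3, +9, +3, …: 33, 42, 45, 54, 57, 66 → 69.
Putting it together: 56 miles, 81 trips, 69 stops.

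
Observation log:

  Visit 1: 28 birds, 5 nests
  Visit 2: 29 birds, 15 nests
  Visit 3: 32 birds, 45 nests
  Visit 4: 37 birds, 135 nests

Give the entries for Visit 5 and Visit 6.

44 birds, 405 nests; 53 birds, 1215 nests

Birds goes 28, 29, 32, 37 → 44 → 53 (differences are 1, 3, 5, … (increasing by 2 each time)).
Nests — ×3 each step: 5, 15, 45, 135 → 405 → 1215.
So the next two lines are 44 birds, 405 nests and 53 birds, 1215 nests.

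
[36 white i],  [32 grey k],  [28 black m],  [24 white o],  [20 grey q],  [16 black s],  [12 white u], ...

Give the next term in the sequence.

[8 grey w]

First value: −4 each step; 36, 32, 28, 24, 20, 16, 12 → 8.
Shade: repeats white → grey → black, so white, grey, black, white, grey, black, white → grey.
Letter: letters move forward 2 places in the alphabet, so i, k, m, o, q, s, u → w.
So the next term is [8 grey w].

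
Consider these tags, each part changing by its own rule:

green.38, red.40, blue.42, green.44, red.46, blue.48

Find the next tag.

For the colour, repeats green → red → blue: green, red, blue, green, red, blue → green.
Second component: +2 each step; 38, 40, 42, 44, 46, 48 → 50.
So the next tag is green.50.

green.50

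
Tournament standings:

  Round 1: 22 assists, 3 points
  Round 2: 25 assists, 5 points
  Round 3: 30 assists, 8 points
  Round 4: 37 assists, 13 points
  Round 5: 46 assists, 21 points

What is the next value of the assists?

57

Assists — differences are 3, 5, 7, … (increasing by 2 each time): 22, 25, 30, 37, 46 → 57.
Points goes 3, 5, 8, 13, 21 → 34 (each term is the sum of the two before it).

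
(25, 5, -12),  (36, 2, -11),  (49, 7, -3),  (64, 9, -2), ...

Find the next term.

(81, 16, 6)

First part: perfect squares: 5², 6², 7², …, so 25, 36, 49, 64 → 81.
Second part: each term is the sum of the two before it, so 5, 2, 7, 9 → 16.
Third part: -12, -11, -3, -2 → 6 (alternating steps +1, +8, +1, +8, …).
Putting it together: (81, 16, 6).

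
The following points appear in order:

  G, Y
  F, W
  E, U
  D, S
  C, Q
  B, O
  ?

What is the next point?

A, M

First letter: letters move back 1 place in the alphabet; G, F, E, D, C, B → A.
Second letter: letters move back 2 places in the alphabet; Y, W, U, S, Q, O → M.
Putting it together: A, M.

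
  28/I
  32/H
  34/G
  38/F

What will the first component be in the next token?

For the first component, alternating steps +4, +2, +4, +2, …: 28, 32, 34, 38 → 40.

40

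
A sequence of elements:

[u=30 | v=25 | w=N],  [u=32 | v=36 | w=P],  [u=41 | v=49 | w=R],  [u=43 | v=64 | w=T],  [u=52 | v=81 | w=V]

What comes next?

For the u, alternating steps +2, +9, +2, +9, …: 30, 32, 41, 43, 52 → 54.
V: 25, 36, 49, 64, 81 → 100 (perfect squares: 5², 6², 7², …).
W: letters move forward 2 places in the alphabet; N, P, R, T, V → X.
So the next element is [u=54 | v=100 | w=X].

[u=54 | v=100 | w=X]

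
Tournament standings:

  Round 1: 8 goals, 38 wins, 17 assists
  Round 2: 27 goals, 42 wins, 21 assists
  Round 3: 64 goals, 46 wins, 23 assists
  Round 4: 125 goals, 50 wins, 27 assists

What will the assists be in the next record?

Goals goes 8, 27, 64, 125 → 216 (perfect cubes: 2³, 3³, 4³, …).
Wins — +4 each step: 38, 42, 46, 50 → 54.
Assists: alternating steps +4, +2, +4, +2, …, so 17, 21, 23, 27 → 29.

29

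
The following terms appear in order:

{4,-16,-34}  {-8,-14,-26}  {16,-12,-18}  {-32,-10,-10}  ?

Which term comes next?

{64,-8,-2}

First value goes 4, -8, 16, -32 → 64 (×(-2) each step).
For the second value, +2 each step: -16, -14, -12, -10 → -8.
Third value: +8 each step, so -34, -26, -18, -10 → -2.
So the next term is {64,-8,-2}.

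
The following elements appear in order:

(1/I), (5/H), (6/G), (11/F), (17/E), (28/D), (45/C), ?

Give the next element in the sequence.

(73/B)

For the first entry, each term is the sum of the two before it: 1, 5, 6, 11, 17, 28, 45 → 73.
Letter: I, H, G, F, E, D, C → B (letters move back 1 place in the alphabet).
So the next element is (73/B).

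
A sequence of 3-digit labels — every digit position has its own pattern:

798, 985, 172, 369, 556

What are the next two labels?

First digit goes 7, 9, 1, 3, 5 → 7 → 9 (+2 each step, mod 10).
Second digit: 9, 8, 7, 6, 5 → 4 → 3 (−1 each step, mod 10).
Third digit: −3 each step, mod 10, so 8, 5, 2, 9, 6 → 3 → 0.
So the next two labels are 743 and 930.

743, 930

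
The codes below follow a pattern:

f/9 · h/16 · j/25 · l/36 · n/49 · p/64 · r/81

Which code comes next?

t/100

Letter: letters move forward 2 places in the alphabet; f, h, j, l, n, p, r → t.
Second component: perfect squares: 3², 4², 5², …; 9, 16, 25, 36, 49, 64, 81 → 100.
Putting it together: t/100.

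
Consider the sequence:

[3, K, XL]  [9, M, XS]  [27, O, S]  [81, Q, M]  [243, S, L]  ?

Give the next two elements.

First part — ×3 each step: 3, 9, 27, 81, 243 → 729 → 2187.
For the letter, letters move forward 2 places in the alphabet: K, M, O, Q, S → U → W.
Size: XL, XS, S, M, L → XL → XS (runs through clothing sizes XS→XL).
Putting the parts together: [729, U, XL] and then [2187, W, XS].

[729, U, XL], [2187, W, XS]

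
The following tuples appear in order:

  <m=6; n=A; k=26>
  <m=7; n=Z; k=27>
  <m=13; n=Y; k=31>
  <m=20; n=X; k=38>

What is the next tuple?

M: 6, 7, 13, 20 → 33 (each term is the sum of the two before it).
N: letters move back 1 place in the alphabet, wrapping A→Z; A, Z, Y, X → W.
K: differences are 1, 4, 7, … (increasing by 3 each time), so 26, 27, 31, 38 → 48.
Combining the parts gives <m=33; n=W; k=48>.

<m=33; n=W; k=48>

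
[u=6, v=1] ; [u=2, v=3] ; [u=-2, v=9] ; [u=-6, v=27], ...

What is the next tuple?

U: −4 each step, so 6, 2, -2, -6 → -10.
V: 1, 3, 9, 27 → 81 (×3 each step).
So the next tuple is [u=-10, v=81].

[u=-10, v=81]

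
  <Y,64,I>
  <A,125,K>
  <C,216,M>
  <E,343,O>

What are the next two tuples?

First letter: letters move forward 2 places in the alphabet, wrapping Z→A, so Y, A, C, E → G → I.
Second slot goes 64, 125, 216, 343 → 512 → 729 (perfect cubes: 4³, 5³, 6³, …).
Second letter: letters move forward 2 places in the alphabet; I, K, M, O → Q → S.
Putting the parts together: <G,512,Q> and then <I,729,S>.

<G,512,Q>, <I,729,S>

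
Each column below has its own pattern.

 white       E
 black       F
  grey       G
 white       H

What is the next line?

black  I

Shade — repeats white → black → grey: white, black, grey, white → black.
Letter: letters move forward 1 place in the alphabet, so E, F, G, H → I.
So the next line is black  I.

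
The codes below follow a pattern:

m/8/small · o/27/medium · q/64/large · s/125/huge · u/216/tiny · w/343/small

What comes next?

y/512/medium

Letter: letters move forward 2 places in the alphabet; m, o, q, s, u, w → y.
For the second component, perfect cubes: 2³, 3³, 4³, …: 8, 27, 64, 125, 216, 343 → 512.
For the size, repeats small → medium → large → huge → tiny: small, medium, large, huge, tiny, small → medium.
Putting it together: y/512/medium.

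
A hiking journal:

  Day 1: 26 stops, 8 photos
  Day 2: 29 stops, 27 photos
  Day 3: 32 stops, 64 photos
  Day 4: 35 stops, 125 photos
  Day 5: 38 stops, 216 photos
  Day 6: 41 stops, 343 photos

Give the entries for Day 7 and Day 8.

44 stops, 512 photos; 47 stops, 729 photos

Stops: +3 each step, so 26, 29, 32, 35, 38, 41 → 44 → 47.
Photos: perfect cubes: 2³, 3³, 4³, …, so 8, 27, 64, 125, 216, 343 → 512 → 729.
Putting the parts together: 44 stops, 512 photos and then 47 stops, 729 photos.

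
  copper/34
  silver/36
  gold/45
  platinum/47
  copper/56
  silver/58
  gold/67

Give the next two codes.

Metal: repeats copper → silver → gold → platinum; copper, silver, gold, platinum, copper, silver, gold → platinum → copper.
Second component: alternating steps +2, +9, +2, +9, …, so 34, 36, 45, 47, 56, 58, 67 → 69 → 78.
Putting the parts together: platinum/69 and then copper/78.

platinum/69 then copper/78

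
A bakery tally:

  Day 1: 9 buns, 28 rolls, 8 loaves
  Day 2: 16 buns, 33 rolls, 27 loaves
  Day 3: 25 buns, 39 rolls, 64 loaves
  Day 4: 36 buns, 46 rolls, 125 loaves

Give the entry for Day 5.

49 buns, 54 rolls, 216 loaves

Buns — perfect squares: 3², 4², 5², …: 9, 16, 25, 36 → 49.
Rolls: differences are 5, 6, 7, … (increasing by 1 each time), so 28, 33, 39, 46 → 54.
Loaves: perfect cubes: 2³, 3³, 4³, …; 8, 27, 64, 125 → 216.
Combining the parts gives 49 buns, 54 rolls, 216 loaves.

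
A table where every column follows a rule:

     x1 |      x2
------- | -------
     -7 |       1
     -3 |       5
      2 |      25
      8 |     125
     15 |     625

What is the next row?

Column x1: differences are 4, 5, 6, … (increasing by 1 each time); -7, -3, 2, 8, 15 → 23.
Column x2: ×5 each step, so 1, 5, 25, 125, 625 → 3125.
Putting it together: 23  3125.

23  3125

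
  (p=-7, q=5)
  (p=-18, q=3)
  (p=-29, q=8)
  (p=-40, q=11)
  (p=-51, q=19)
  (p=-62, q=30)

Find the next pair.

P: −11 each step, so -7, -18, -29, -40, -51, -62 → -73.
Q: 5, 3, 8, 11, 19, 30 → 49 (each term is the sum of the two before it).
Combining the parts gives (p=-73, q=49).

(p=-73, q=49)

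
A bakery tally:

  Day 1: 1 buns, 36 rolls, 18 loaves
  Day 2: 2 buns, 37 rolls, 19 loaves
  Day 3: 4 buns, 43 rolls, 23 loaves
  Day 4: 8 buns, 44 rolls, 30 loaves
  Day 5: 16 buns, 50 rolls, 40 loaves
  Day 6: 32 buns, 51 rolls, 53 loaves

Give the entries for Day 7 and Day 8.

Buns — ×2 each step: 1, 2, 4, 8, 16, 32 → 64 → 128.
Rolls: alternating steps +1, +6, +1, +6, …, so 36, 37, 43, 44, 50, 51 → 57 → 58.
Loaves — differences are 1, 4, 7, … (increasing by 3 each time): 18, 19, 23, 30, 40, 53 → 69 → 88.
Putting the parts together: 64 buns, 57 rolls, 69 loaves and then 128 buns, 58 rolls, 88 loaves.

64 buns, 57 rolls, 69 loaves; 128 buns, 58 rolls, 88 loaves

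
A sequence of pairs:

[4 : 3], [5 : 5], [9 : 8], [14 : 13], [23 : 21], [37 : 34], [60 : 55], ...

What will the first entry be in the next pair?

97

First entry: 4, 5, 9, 14, 23, 37, 60 → 97 (each term is the sum of the two before it).
Second entry: 3, 5, 8, 13, 21, 34, 55 → 89 (each term is the sum of the two before it).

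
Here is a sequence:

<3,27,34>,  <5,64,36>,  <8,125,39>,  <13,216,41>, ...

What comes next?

First value: each term is the sum of the two before it, so 3, 5, 8, 13 → 21.
Second value — perfect cubes: 3³, 4³, 5³, …: 27, 64, 125, 216 → 343.
Third value: 34, 36, 39, 41 → 44 (alternating steps +2, +3, +2, +3, …).
So the next tuple is <21,343,44>.

<21,343,44>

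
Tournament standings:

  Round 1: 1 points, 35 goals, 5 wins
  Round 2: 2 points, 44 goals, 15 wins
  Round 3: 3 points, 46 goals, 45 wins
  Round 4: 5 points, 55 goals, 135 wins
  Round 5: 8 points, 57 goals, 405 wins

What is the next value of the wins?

Wins — ×3 each step: 5, 15, 45, 135, 405 → 1215.

1215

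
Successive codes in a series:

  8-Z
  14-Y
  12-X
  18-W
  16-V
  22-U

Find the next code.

20-T

First component: 8, 14, 12, 18, 16, 22 → 20 (alternating steps +6, −2, +6, −2, …).
For the letter, letters move back 1 place in the alphabet: Z, Y, X, W, V, U → T.
So the next code is 20-T.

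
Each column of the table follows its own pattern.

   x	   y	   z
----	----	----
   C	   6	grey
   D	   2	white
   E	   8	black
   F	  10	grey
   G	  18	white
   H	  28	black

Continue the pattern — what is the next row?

Column x: letters move forward 1 place in the alphabet, so C, D, E, F, G, H → I.
Column y: each term is the sum of the two before it, so 6, 2, 8, 10, 18, 28 → 46.
Column z goes grey, white, black, grey, white, black → grey (repeats grey → white → black).
Putting it together: I  46  grey.

I  46  grey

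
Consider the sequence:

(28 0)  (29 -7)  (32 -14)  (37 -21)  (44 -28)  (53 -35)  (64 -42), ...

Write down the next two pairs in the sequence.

(77 -49), (92 -56)

First entry: differences are 1, 3, 5, … (increasing by 2 each time), so 28, 29, 32, 37, 44, 53, 64 → 77 → 92.
Second entry: −7 each step; 0, -7, -14, -21, -28, -35, -42 → -49 → -56.
Putting the parts together: (77 -49) and then (92 -56).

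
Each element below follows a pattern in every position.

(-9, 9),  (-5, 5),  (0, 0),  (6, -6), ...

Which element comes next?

(13, -13)

First value: differences are 4, 5, 6, … (increasing by 1 each time), so -9, -5, 0, 6 → 13.
Second value goes 9, 5, 0, -6 → -13 (always the negative of the first value).
Putting it together: (13, -13).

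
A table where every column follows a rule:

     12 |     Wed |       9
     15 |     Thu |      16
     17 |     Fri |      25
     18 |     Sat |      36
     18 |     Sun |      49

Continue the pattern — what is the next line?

For the first component, differences are 3, 2, 1, … (decreasing by 1 each time): 12, 15, 17, 18, 18 → 17.
Day: runs through the weekdays Mon→Sun; Wed, Thu, Fri, Sat, Sun → Mon.
Third component: 9, 16, 25, 36, 49 → 64 (perfect squares: 3², 4², 5², …).
Combining the parts gives 17  Mon  64.

17  Mon  64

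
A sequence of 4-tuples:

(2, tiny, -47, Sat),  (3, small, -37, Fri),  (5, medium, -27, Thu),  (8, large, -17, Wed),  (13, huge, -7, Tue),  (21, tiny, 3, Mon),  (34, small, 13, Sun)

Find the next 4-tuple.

First entry goes 2, 3, 5, 8, 13, 21, 34 → 55 (each term is the sum of the two before it).
Size — repeats tiny → small → medium → large → huge: tiny, small, medium, large, huge, tiny, small → medium.
Third entry — +10 each step: -47, -37, -27, -17, -7, 3, 13 → 23.
Day: runs backward through the weekdays Mon→Sun; Sat, Fri, Thu, Wed, Tue, Mon, Sun → Sat.
Combining the parts gives (55, medium, 23, Sat).

(55, medium, 23, Sat)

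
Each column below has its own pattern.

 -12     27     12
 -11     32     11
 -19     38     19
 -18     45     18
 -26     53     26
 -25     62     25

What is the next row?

-33  72  33

First component — alternating steps +1, −8, +1, −8, …: -12, -11, -19, -18, -26, -25 → -33.
Second component: differences are 5, 6, 7, … (increasing by 1 each time); 27, 32, 38, 45, 53, 62 → 72.
Third component goes 12, 11, 19, 18, 26, 25 → 33 (always the negative of the first component).
Putting it together: -33  72  33.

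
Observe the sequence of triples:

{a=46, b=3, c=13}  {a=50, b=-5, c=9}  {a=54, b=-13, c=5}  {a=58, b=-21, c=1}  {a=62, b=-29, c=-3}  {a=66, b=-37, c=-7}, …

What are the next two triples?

{a=70, b=-45, c=-11}, {a=74, b=-53, c=-15}

A: 46, 50, 54, 58, 62, 66 → 70 → 74 (+4 each step).
B: −8 each step; 3, -5, -13, -21, -29, -37 → -45 → -53.
C: −4 each step; 13, 9, 5, 1, -3, -7 → -11 → -15.
So the next two triples are {a=70, b=-45, c=-11} and {a=74, b=-53, c=-15}.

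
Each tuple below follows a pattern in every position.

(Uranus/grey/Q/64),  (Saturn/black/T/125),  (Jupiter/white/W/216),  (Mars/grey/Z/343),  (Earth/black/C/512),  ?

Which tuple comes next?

Planet: Uranus, Saturn, Jupiter, Mars, Earth → Venus (runs backward through the planets Mercury→Neptune).
For the shade, repeats grey → black → white: grey, black, white, grey, black → white.
Letter: Q, T, W, Z, C → F (letters move forward 3 places in the alphabet, wrapping Z→A).
Fourth slot — perfect cubes: 4³, 5³, 6³, …: 64, 125, 216, 343, 512 → 729.
Putting it together: (Venus/white/F/729).

(Venus/white/F/729)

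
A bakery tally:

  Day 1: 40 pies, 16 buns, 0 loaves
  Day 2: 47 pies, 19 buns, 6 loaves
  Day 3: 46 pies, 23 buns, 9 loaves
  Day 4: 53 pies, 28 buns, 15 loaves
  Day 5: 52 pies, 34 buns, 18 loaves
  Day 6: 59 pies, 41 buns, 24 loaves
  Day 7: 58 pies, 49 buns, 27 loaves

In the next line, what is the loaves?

Pies: 40, 47, 46, 53, 52, 59, 58 → 65 (alternating steps +7, −1, +7, −1, …).
Buns: 16, 19, 23, 28, 34, 41, 49 → 58 (differences are 3, 4, 5, … (increasing by 1 each time)).
Loaves goes 0, 6, 9, 15, 18, 24, 27 → 33 (alternating steps +6, +3, +6, +3, …).

33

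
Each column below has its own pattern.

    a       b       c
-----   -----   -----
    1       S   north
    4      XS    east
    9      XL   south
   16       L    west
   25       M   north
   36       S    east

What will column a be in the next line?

Column a goes 1, 4, 9, 16, 25, 36 → 49 (perfect squares: 1², 2², 3², …).

49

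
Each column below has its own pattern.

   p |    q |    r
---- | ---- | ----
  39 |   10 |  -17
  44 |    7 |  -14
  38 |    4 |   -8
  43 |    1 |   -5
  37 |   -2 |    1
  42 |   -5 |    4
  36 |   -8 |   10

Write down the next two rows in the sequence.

Column p — alternating steps +5, −6, +5, −6, …: 39, 44, 38, 43, 37, 42, 36 → 41 → 35.
Column q: 10, 7, 4, 1, -2, -5, -8 → -11 → -14 (−3 each step).
Column r: -17, -14, -8, -5, 1, 4, 10 → 13 → 19 (alternating steps +3, +6, +3, +6, …).
So the next two rows are 41  -11  13 and 35  -14  19.

41  -11  13; 35  -14  19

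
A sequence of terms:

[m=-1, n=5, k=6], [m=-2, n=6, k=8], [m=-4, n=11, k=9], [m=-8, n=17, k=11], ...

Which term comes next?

M: ×2 each step, so -1, -2, -4, -8 → -16.
N goes 5, 6, 11, 17 → 28 (each term is the sum of the two before it).
K: alternating steps +2, +1, +2, +1, …; 6, 8, 9, 11 → 12.
Putting it together: [m=-16, n=28, k=12].

[m=-16, n=28, k=12]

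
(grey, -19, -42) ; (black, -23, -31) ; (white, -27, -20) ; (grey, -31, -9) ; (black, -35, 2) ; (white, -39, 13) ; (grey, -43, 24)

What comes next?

(black, -47, 35)

Shade: repeats grey → black → white; grey, black, white, grey, black, white, grey → black.
Second entry — −4 each step: -19, -23, -27, -31, -35, -39, -43 → -47.
Third entry: -42, -31, -20, -9, 2, 13, 24 → 35 (+11 each step).
Putting it together: (black, -47, 35).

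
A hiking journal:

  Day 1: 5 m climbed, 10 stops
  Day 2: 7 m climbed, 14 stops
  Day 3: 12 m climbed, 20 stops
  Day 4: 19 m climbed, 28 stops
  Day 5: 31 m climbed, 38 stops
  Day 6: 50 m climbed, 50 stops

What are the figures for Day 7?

81 m climbed, 64 stops

M climbed — each term is the sum of the two before it: 5, 7, 12, 19, 31, 50 → 81.
Stops: 10, 14, 20, 28, 38, 50 → 64 (differences are 4, 6, 8, … (increasing by 2 each time)).
Putting it together: 81 m climbed, 64 stops.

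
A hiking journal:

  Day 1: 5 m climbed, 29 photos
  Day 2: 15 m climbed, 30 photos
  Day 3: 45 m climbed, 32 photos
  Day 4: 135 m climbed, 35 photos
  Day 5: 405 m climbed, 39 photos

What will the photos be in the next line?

44

Photos: 29, 30, 32, 35, 39 → 44 (differences are 1, 2, 3, … (increasing by 1 each time)).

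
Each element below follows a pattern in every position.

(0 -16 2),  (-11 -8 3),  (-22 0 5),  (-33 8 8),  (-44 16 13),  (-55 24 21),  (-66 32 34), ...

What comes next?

(-77 40 55)

First slot: −11 each step; 0, -11, -22, -33, -44, -55, -66 → -77.
Second slot: +8 each step, so -16, -8, 0, 8, 16, 24, 32 → 40.
Third slot: each term is the sum of the two before it; 2, 3, 5, 8, 13, 21, 34 → 55.
So the next element is (-77 40 55).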